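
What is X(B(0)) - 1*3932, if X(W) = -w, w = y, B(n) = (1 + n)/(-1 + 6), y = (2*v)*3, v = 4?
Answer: -3956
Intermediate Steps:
y = 24 (y = (2*4)*3 = 8*3 = 24)
B(n) = ⅕ + n/5 (B(n) = (1 + n)/5 = (1 + n)*(⅕) = ⅕ + n/5)
w = 24
X(W) = -24 (X(W) = -1*24 = -24)
X(B(0)) - 1*3932 = -24 - 1*3932 = -24 - 3932 = -3956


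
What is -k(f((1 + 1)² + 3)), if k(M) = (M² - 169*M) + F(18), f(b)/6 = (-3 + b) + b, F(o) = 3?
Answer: 6795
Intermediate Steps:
f(b) = -18 + 12*b (f(b) = 6*((-3 + b) + b) = 6*(-3 + 2*b) = -18 + 12*b)
k(M) = 3 + M² - 169*M (k(M) = (M² - 169*M) + 3 = 3 + M² - 169*M)
-k(f((1 + 1)² + 3)) = -(3 + (-18 + 12*((1 + 1)² + 3))² - 169*(-18 + 12*((1 + 1)² + 3))) = -(3 + (-18 + 12*(2² + 3))² - 169*(-18 + 12*(2² + 3))) = -(3 + (-18 + 12*(4 + 3))² - 169*(-18 + 12*(4 + 3))) = -(3 + (-18 + 12*7)² - 169*(-18 + 12*7)) = -(3 + (-18 + 84)² - 169*(-18 + 84)) = -(3 + 66² - 169*66) = -(3 + 4356 - 11154) = -1*(-6795) = 6795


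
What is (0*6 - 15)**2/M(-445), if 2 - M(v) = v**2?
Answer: -225/198023 ≈ -0.0011362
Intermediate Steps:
M(v) = 2 - v**2
(0*6 - 15)**2/M(-445) = (0*6 - 15)**2/(2 - 1*(-445)**2) = (0 - 15)**2/(2 - 1*198025) = (-15)**2/(2 - 198025) = 225/(-198023) = 225*(-1/198023) = -225/198023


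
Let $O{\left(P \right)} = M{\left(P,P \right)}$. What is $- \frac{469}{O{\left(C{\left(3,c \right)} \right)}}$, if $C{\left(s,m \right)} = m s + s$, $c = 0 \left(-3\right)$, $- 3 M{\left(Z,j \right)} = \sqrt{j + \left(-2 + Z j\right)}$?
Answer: $\frac{1407 \sqrt{10}}{10} \approx 444.93$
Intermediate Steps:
$M{\left(Z,j \right)} = - \frac{\sqrt{-2 + j + Z j}}{3}$ ($M{\left(Z,j \right)} = - \frac{\sqrt{j + \left(-2 + Z j\right)}}{3} = - \frac{\sqrt{-2 + j + Z j}}{3}$)
$c = 0$
$C{\left(s,m \right)} = s + m s$
$O{\left(P \right)} = - \frac{\sqrt{-2 + P + P^{2}}}{3}$ ($O{\left(P \right)} = - \frac{\sqrt{-2 + P + P P}}{3} = - \frac{\sqrt{-2 + P + P^{2}}}{3}$)
$- \frac{469}{O{\left(C{\left(3,c \right)} \right)}} = - \frac{469}{\left(- \frac{1}{3}\right) \sqrt{-2 + 3 \left(1 + 0\right) + \left(3 \left(1 + 0\right)\right)^{2}}} = - \frac{469}{\left(- \frac{1}{3}\right) \sqrt{-2 + 3 \cdot 1 + \left(3 \cdot 1\right)^{2}}} = - \frac{469}{\left(- \frac{1}{3}\right) \sqrt{-2 + 3 + 3^{2}}} = - \frac{469}{\left(- \frac{1}{3}\right) \sqrt{-2 + 3 + 9}} = - \frac{469}{\left(- \frac{1}{3}\right) \sqrt{10}} = - 469 \left(- \frac{3 \sqrt{10}}{10}\right) = \frac{1407 \sqrt{10}}{10}$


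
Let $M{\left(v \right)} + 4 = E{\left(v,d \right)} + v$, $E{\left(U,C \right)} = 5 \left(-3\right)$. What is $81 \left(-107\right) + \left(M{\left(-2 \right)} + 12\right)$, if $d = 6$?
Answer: $-8676$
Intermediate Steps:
$E{\left(U,C \right)} = -15$
$M{\left(v \right)} = -19 + v$ ($M{\left(v \right)} = -4 + \left(-15 + v\right) = -19 + v$)
$81 \left(-107\right) + \left(M{\left(-2 \right)} + 12\right) = 81 \left(-107\right) + \left(\left(-19 - 2\right) + 12\right) = -8667 + \left(-21 + 12\right) = -8667 - 9 = -8676$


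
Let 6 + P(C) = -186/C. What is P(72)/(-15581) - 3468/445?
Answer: -648373061/83202540 ≈ -7.7927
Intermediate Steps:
P(C) = -6 - 186/C
P(72)/(-15581) - 3468/445 = (-6 - 186/72)/(-15581) - 3468/445 = (-6 - 186*1/72)*(-1/15581) - 3468*1/445 = (-6 - 31/12)*(-1/15581) - 3468/445 = -103/12*(-1/15581) - 3468/445 = 103/186972 - 3468/445 = -648373061/83202540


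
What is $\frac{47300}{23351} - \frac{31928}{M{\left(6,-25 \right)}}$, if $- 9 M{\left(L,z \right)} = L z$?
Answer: $- \frac{1117143592}{583775} \approx -1913.7$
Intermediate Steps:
$M{\left(L,z \right)} = - \frac{L z}{9}$
$\frac{47300}{23351} - \frac{31928}{M{\left(6,-25 \right)}} = \frac{47300}{23351} - \frac{31928}{\left(- \frac{1}{9}\right) 6 \left(-25\right)} = 47300 \cdot \frac{1}{23351} - \frac{31928}{\frac{50}{3}} = \frac{47300}{23351} - \frac{47892}{25} = - \frac{1117143592}{583775}$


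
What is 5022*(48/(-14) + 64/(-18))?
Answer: -245520/7 ≈ -35074.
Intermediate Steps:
5022*(48/(-14) + 64/(-18)) = 5022*(48*(-1/14) + 64*(-1/18)) = 5022*(-24/7 - 32/9) = 5022*(-440/63) = -245520/7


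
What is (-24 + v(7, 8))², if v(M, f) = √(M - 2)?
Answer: (24 - √5)² ≈ 473.67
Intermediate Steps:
v(M, f) = √(-2 + M)
(-24 + v(7, 8))² = (-24 + √(-2 + 7))² = (-24 + √5)²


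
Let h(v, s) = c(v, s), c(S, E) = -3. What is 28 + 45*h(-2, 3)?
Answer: -107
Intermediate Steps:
h(v, s) = -3
28 + 45*h(-2, 3) = 28 + 45*(-3) = 28 - 135 = -107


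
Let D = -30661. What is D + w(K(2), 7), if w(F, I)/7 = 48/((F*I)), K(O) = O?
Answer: -30637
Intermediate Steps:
w(F, I) = 336/(F*I) (w(F, I) = 7*(48/((F*I))) = 7*(48*(1/(F*I))) = 7*(48/(F*I)) = 336/(F*I))
D + w(K(2), 7) = -30661 + 336/(2*7) = -30661 + 336*(½)*(⅐) = -30661 + 24 = -30637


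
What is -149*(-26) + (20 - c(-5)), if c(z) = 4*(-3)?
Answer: 3906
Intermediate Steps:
c(z) = -12
-149*(-26) + (20 - c(-5)) = -149*(-26) + (20 - 1*(-12)) = 3874 + (20 + 12) = 3874 + 32 = 3906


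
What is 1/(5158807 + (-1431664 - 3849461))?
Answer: -1/122318 ≈ -8.1754e-6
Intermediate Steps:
1/(5158807 + (-1431664 - 3849461)) = 1/(5158807 - 5281125) = 1/(-122318) = -1/122318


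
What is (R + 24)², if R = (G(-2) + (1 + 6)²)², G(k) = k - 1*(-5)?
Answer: 7441984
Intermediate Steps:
G(k) = 5 + k (G(k) = k + 5 = 5 + k)
R = 2704 (R = ((5 - 2) + (1 + 6)²)² = (3 + 7²)² = (3 + 49)² = 52² = 2704)
(R + 24)² = (2704 + 24)² = 2728² = 7441984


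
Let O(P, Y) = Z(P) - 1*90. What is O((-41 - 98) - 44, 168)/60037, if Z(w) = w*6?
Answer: -1188/60037 ≈ -0.019788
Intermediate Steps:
Z(w) = 6*w
O(P, Y) = -90 + 6*P (O(P, Y) = 6*P - 1*90 = 6*P - 90 = -90 + 6*P)
O((-41 - 98) - 44, 168)/60037 = (-90 + 6*((-41 - 98) - 44))/60037 = (-90 + 6*(-139 - 44))*(1/60037) = (-90 + 6*(-183))*(1/60037) = (-90 - 1098)*(1/60037) = -1188*1/60037 = -1188/60037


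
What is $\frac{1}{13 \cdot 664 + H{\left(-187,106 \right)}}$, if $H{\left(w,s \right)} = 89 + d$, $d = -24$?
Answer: $\frac{1}{8697} \approx 0.00011498$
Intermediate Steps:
$H{\left(w,s \right)} = 65$ ($H{\left(w,s \right)} = 89 - 24 = 65$)
$\frac{1}{13 \cdot 664 + H{\left(-187,106 \right)}} = \frac{1}{13 \cdot 664 + 65} = \frac{1}{8632 + 65} = \frac{1}{8697}$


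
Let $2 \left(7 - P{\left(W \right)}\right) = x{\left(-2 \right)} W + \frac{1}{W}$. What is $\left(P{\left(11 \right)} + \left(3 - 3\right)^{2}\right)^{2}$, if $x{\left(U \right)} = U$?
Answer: $\frac{156025}{484} \approx 322.37$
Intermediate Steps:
$P{\left(W \right)} = 7 + W - \frac{1}{2 W}$ ($P{\left(W \right)} = 7 - \frac{- 2 W + \frac{1}{W}}{2} = 7 - \frac{\frac{1}{W} - 2 W}{2} = 7 + \left(W - \frac{1}{2 W}\right) = 7 + W - \frac{1}{2 W}$)
$\left(P{\left(11 \right)} + \left(3 - 3\right)^{2}\right)^{2} = \left(\left(7 + 11 - \frac{1}{2 \cdot 11}\right) + \left(3 - 3\right)^{2}\right)^{2} = \left(\left(7 + 11 - \frac{1}{22}\right) + 0^{2}\right)^{2} = \left(\left(7 + 11 - \frac{1}{22}\right) + 0\right)^{2} = \left(\frac{395}{22} + 0\right)^{2} = \left(\frac{395}{22}\right)^{2} = \frac{156025}{484}$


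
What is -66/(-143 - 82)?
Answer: 22/75 ≈ 0.29333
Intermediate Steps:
-66/(-143 - 82) = -66/(-225) = -1/225*(-66) = 22/75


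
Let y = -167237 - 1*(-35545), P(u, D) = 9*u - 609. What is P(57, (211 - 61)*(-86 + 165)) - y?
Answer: 131596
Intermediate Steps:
P(u, D) = -609 + 9*u
y = -131692 (y = -167237 + 35545 = -131692)
P(57, (211 - 61)*(-86 + 165)) - y = (-609 + 9*57) - 1*(-131692) = (-609 + 513) + 131692 = -96 + 131692 = 131596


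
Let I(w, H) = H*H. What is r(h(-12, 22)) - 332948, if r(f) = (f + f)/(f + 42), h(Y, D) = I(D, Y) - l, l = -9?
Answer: -21641518/65 ≈ -3.3295e+5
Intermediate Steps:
I(w, H) = H²
h(Y, D) = 9 + Y² (h(Y, D) = Y² - 1*(-9) = Y² + 9 = 9 + Y²)
r(f) = 2*f/(42 + f) (r(f) = (2*f)/(42 + f) = 2*f/(42 + f))
r(h(-12, 22)) - 332948 = 2*(9 + (-12)²)/(42 + (9 + (-12)²)) - 332948 = 2*(9 + 144)/(42 + (9 + 144)) - 332948 = 2*153/(42 + 153) - 332948 = 2*153/195 - 332948 = 2*153*(1/195) - 332948 = 102/65 - 332948 = -21641518/65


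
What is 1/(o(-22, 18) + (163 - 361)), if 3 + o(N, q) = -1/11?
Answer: -11/2212 ≈ -0.0049729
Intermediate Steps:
o(N, q) = -34/11 (o(N, q) = -3 - 1/11 = -34/11)
1/(o(-22, 18) + (163 - 361)) = 1/(-34/11 + (163 - 361)) = 1/(-34/11 - 198) = 1/(-2212/11) = -11/2212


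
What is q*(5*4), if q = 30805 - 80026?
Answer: -984420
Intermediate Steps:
q = -49221
q*(5*4) = -246105*4 = -49221*20 = -984420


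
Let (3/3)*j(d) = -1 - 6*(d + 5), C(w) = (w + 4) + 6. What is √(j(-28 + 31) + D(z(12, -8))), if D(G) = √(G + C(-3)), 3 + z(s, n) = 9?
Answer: √(-49 + √13) ≈ 6.7375*I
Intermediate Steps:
C(w) = 10 + w (C(w) = (4 + w) + 6 = 10 + w)
z(s, n) = 6 (z(s, n) = -3 + 9 = 6)
D(G) = √(7 + G) (D(G) = √(G + (10 - 3)) = √(G + 7) = √(7 + G))
j(d) = -31 - 6*d (j(d) = -1 - 6*(d + 5) = -1 - 6*(5 + d) = -1 + (-30 - 6*d) = -31 - 6*d)
√(j(-28 + 31) + D(z(12, -8))) = √((-31 - 6*(-28 + 31)) + √(7 + 6)) = √((-31 - 6*3) + √13) = √((-31 - 18) + √13) = √(-49 + √13)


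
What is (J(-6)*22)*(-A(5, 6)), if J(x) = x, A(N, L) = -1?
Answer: -132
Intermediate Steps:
(J(-6)*22)*(-A(5, 6)) = (-6*22)*(-1*(-1)) = -132*1 = -132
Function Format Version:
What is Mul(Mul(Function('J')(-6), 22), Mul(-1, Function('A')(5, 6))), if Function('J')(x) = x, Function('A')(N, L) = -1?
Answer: -132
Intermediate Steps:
Mul(Mul(Function('J')(-6), 22), Mul(-1, Function('A')(5, 6))) = Mul(Mul(-6, 22), Mul(-1, -1)) = Mul(-132, 1) = -132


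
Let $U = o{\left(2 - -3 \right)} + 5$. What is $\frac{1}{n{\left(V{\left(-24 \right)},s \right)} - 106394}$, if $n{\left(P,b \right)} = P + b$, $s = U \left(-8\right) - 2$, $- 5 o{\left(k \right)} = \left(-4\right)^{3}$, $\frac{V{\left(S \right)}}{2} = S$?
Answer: $- \frac{5}{532932} \approx -9.3821 \cdot 10^{-6}$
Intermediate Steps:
$V{\left(S \right)} = 2 S$
$o{\left(k \right)} = \frac{64}{5}$ ($o{\left(k \right)} = - \frac{\left(-4\right)^{3}}{5} = \left(- \frac{1}{5}\right) \left(-64\right) = \frac{64}{5}$)
$U = \frac{89}{5}$ ($U = \frac{64}{5} + 5 = \frac{89}{5} \approx 17.8$)
$s = - \frac{722}{5}$ ($s = \frac{89}{5} \left(-8\right) - 2 = - \frac{712}{5} - 2 = - \frac{722}{5} \approx -144.4$)
$\frac{1}{n{\left(V{\left(-24 \right)},s \right)} - 106394} = \frac{1}{\left(2 \left(-24\right) - \frac{722}{5}\right) - 106394} = \frac{1}{\left(-48 - \frac{722}{5}\right) - 106394} = \frac{1}{- \frac{962}{5} - 106394} = \frac{1}{- \frac{532932}{5}} = - \frac{5}{532932}$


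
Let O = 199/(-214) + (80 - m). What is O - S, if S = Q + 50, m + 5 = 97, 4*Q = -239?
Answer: -1361/428 ≈ -3.1799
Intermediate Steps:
Q = -239/4 (Q = (¼)*(-239) = -239/4 ≈ -59.750)
m = 92 (m = -5 + 97 = 92)
S = -39/4 (S = -239/4 + 50 = -39/4 ≈ -9.7500)
O = -2767/214 (O = 199/(-214) + (80 - 1*92) = 199*(-1/214) + (80 - 92) = -199/214 - 12 = -2767/214 ≈ -12.930)
O - S = -2767/214 - 1*(-39/4) = -2767/214 + 39/4 = -1361/428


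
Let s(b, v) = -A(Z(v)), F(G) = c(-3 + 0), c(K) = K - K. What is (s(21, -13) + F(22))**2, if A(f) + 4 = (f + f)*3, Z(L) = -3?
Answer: 484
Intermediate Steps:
A(f) = -4 + 6*f (A(f) = -4 + (f + f)*3 = -4 + (2*f)*3 = -4 + 6*f)
c(K) = 0
F(G) = 0
s(b, v) = 22 (s(b, v) = -(-4 + 6*(-3)) = -(-4 - 18) = -1*(-22) = 22)
(s(21, -13) + F(22))**2 = (22 + 0)**2 = 22**2 = 484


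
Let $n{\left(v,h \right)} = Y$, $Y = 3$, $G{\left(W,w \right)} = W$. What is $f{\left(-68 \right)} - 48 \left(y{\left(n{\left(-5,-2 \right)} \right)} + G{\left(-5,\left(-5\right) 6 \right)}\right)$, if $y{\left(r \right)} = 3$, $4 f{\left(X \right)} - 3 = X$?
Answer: $\frac{319}{4} \approx 79.75$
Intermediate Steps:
$f{\left(X \right)} = \frac{3}{4} + \frac{X}{4}$
$n{\left(v,h \right)} = 3$
$f{\left(-68 \right)} - 48 \left(y{\left(n{\left(-5,-2 \right)} \right)} + G{\left(-5,\left(-5\right) 6 \right)}\right) = \left(\frac{3}{4} + \frac{1}{4} \left(-68\right)\right) - 48 \left(3 - 5\right) = \left(\frac{3}{4} - 17\right) - 48 \left(-2\right) = - \frac{65}{4} - -96 = - \frac{65}{4} + 96 = \frac{319}{4}$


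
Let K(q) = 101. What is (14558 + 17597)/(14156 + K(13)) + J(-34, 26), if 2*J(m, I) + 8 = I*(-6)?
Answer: -1136919/14257 ≈ -79.745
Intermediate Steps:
J(m, I) = -4 - 3*I (J(m, I) = -4 + (I*(-6))/2 = -4 + (-6*I)/2 = -4 - 3*I)
(14558 + 17597)/(14156 + K(13)) + J(-34, 26) = (14558 + 17597)/(14156 + 101) + (-4 - 3*26) = 32155/14257 + (-4 - 78) = 32155*(1/14257) - 82 = 32155/14257 - 82 = -1136919/14257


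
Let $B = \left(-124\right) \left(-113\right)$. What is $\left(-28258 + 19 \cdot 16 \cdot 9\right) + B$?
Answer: $-11510$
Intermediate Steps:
$B = 14012$
$\left(-28258 + 19 \cdot 16 \cdot 9\right) + B = \left(-28258 + 19 \cdot 16 \cdot 9\right) + 14012 = \left(-28258 + 304 \cdot 9\right) + 14012 = \left(-28258 + 2736\right) + 14012 = -25522 + 14012 = -11510$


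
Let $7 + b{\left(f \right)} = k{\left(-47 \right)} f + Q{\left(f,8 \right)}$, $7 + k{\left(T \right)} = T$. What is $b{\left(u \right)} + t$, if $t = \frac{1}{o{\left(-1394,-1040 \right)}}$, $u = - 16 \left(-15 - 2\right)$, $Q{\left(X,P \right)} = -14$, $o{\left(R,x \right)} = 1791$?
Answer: $- \frac{26343818}{1791} \approx -14709.0$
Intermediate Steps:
$k{\left(T \right)} = -7 + T$
$u = 272$ ($u = \left(-16\right) \left(-17\right) = 272$)
$t = \frac{1}{1791} \approx 0.00055835$
$b{\left(f \right)} = -21 - 54 f$ ($b{\left(f \right)} = -7 + \left(\left(-7 - 47\right) f - 14\right) = -7 - \left(14 + 54 f\right) = -21 - 54 f$)
$b{\left(u \right)} + t = \left(-21 - 14688\right) + \frac{1}{1791} = -14709 + \frac{1}{1791} = - \frac{26343818}{1791}$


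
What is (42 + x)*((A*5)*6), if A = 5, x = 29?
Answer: 10650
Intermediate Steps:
(42 + x)*((A*5)*6) = (42 + 29)*((5*5)*6) = 71*(25*6) = 71*150 = 10650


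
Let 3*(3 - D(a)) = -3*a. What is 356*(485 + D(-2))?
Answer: 173016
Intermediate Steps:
D(a) = 3 + a (D(a) = 3 - (-1)*a = 3 + a)
356*(485 + D(-2)) = 356*(485 + (3 - 2)) = 356*(485 + 1) = 356*486 = 173016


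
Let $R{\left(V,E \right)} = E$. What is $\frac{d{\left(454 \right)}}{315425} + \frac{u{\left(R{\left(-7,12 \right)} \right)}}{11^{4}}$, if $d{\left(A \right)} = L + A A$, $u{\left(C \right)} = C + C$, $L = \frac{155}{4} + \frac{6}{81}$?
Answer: $\frac{29708669251}{45341712900} \approx 0.65522$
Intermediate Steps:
$L = \frac{4193}{108}$ ($L = 155 \cdot \frac{1}{4} + 6 \cdot \frac{1}{81} = \frac{155}{4} + \frac{2}{27} = \frac{4193}{108} \approx 38.824$)
$u{\left(C \right)} = 2 C$
$d{\left(A \right)} = \frac{4193}{108} + A^{2}$ ($d{\left(A \right)} = \frac{4193}{108} + A A = \frac{4193}{108} + A^{2}$)
$\frac{d{\left(454 \right)}}{315425} + \frac{u{\left(R{\left(-7,12 \right)} \right)}}{11^{4}} = \frac{\frac{4193}{108} + 454^{2}}{315425} + \frac{2 \cdot 12}{11^{4}} = \left(\frac{4193}{108} + 206116\right) \frac{1}{315425} + \frac{24}{14641} = \frac{22264721}{108} \cdot \frac{1}{315425} + 24 \cdot \frac{1}{14641} = \frac{22264721}{34065900} + \frac{24}{14641} = \frac{29708669251}{45341712900}$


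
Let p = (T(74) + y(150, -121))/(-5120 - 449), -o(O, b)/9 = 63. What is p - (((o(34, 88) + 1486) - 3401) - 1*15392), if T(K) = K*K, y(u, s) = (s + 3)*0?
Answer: 99534830/5569 ≈ 17873.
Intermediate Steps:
y(u, s) = 0 (y(u, s) = (3 + s)*0 = 0)
T(K) = K²
o(O, b) = -567 (o(O, b) = -9*63 = -567)
p = -5476/5569 (p = (74² + 0)/(-5120 - 449) = (5476 + 0)/(-5569) = 5476*(-1/5569) = -5476/5569 ≈ -0.98330)
p - (((o(34, 88) + 1486) - 3401) - 1*15392) = -5476/5569 - (((-567 + 1486) - 3401) - 1*15392) = -5476/5569 - ((919 - 3401) - 15392) = -5476/5569 - (-2482 - 15392) = -5476/5569 - 1*(-17874) = -5476/5569 + 17874 = 99534830/5569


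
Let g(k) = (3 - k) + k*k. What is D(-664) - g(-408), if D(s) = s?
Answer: -167539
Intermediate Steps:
g(k) = 3 + k² - k (g(k) = (3 - k) + k² = 3 + k² - k)
D(-664) - g(-408) = -664 - (3 + (-408)² - 1*(-408)) = -664 - (3 + 166464 + 408) = -664 - 1*166875 = -664 - 166875 = -167539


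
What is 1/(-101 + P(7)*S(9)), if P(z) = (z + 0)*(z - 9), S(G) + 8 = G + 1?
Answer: -1/129 ≈ -0.0077519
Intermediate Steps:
S(G) = -7 + G (S(G) = -8 + (G + 1) = -8 + (1 + G) = -7 + G)
P(z) = z*(-9 + z)
1/(-101 + P(7)*S(9)) = 1/(-101 + (7*(-9 + 7))*(-7 + 9)) = 1/(-101 + (7*(-2))*2) = 1/(-101 - 14*2) = 1/(-101 - 28) = 1/(-129) = -1/129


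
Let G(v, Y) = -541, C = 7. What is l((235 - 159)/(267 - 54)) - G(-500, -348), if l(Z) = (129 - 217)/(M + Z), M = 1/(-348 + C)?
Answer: 7513619/25703 ≈ 292.32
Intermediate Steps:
M = -1/341 (M = 1/(-348 + 7) = 1/(-341) = -1/341 ≈ -0.0029326)
l(Z) = -88/(-1/341 + Z) (l(Z) = (129 - 217)/(-1/341 + Z) = -88/(-1/341 + Z))
l((235 - 159)/(267 - 54)) - G(-500, -348) = -30008/(-1 + 341*((235 - 159)/(267 - 54))) - 1*(-541) = -30008/(-1 + 341*(76/213)) + 541 = -30008/(-1 + 25916/213) + 541 = -30008/25703/213 + 541 = -30008*213/25703 + 541 = -6391704/25703 + 541 = 7513619/25703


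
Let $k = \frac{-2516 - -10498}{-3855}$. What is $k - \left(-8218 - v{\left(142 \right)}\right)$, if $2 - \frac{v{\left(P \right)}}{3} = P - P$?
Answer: $\frac{31695538}{3855} \approx 8221.9$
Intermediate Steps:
$v{\left(P \right)} = 6$ ($v{\left(P \right)} = 6 - 3 \left(P - P\right) = 6 - 0 = 6 + 0 = 6$)
$k = - \frac{7982}{3855}$ ($k = \left(-2516 + 10498\right) \left(- \frac{1}{3855}\right) = 7982 \left(- \frac{1}{3855}\right) = - \frac{7982}{3855} \approx -2.0706$)
$k - \left(-8218 - v{\left(142 \right)}\right) = - \frac{7982}{3855} - \left(-8218 - 6\right) = - \frac{7982}{3855} - -8224 = - \frac{7982}{3855} + 8224 = \frac{31695538}{3855}$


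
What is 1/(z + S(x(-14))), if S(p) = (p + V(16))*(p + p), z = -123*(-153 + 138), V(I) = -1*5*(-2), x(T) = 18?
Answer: 1/2853 ≈ 0.00035051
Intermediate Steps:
V(I) = 10 (V(I) = -5*(-2) = 10)
z = 1845 (z = -123*(-15) = 1845)
S(p) = 2*p*(10 + p) (S(p) = (p + 10)*(p + p) = (10 + p)*(2*p) = 2*p*(10 + p))
1/(z + S(x(-14))) = 1/(1845 + 2*18*(10 + 18)) = 1/(1845 + 2*18*28) = 1/(1845 + 1008) = 1/2853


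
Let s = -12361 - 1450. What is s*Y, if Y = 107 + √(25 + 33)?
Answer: -1477777 - 13811*√58 ≈ -1.5830e+6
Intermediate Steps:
s = -13811
Y = 107 + √58 ≈ 114.62
s*Y = -13811*(107 + √58) = -1477777 - 13811*√58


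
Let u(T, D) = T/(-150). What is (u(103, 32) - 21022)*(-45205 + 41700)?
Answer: 2210535503/30 ≈ 7.3684e+7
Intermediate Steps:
u(T, D) = -T/150 (u(T, D) = T*(-1/150) = -T/150)
(u(103, 32) - 21022)*(-45205 + 41700) = (-1/150*103 - 21022)*(-45205 + 41700) = (-103/150 - 21022)*(-3505) = -3153403/150*(-3505) = 2210535503/30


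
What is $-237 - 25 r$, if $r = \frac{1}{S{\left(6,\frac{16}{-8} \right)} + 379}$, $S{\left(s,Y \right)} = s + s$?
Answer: $- \frac{92692}{391} \approx -237.06$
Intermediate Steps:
$S{\left(s,Y \right)} = 2 s$
$r = \frac{1}{391}$ ($r = \frac{1}{2 \cdot 6 + 379} = \frac{1}{12 + 379} = \frac{1}{391} \approx 0.0025575$)
$-237 - 25 r = -237 - \frac{25}{391} = - \frac{92692}{391}$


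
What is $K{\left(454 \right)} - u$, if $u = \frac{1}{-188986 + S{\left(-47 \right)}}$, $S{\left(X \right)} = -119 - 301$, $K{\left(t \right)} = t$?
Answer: $\frac{85990325}{189406} \approx 454.0$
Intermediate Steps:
$S{\left(X \right)} = -420$
$u = - \frac{1}{189406}$ ($u = \frac{1}{-188986 - 420} = \frac{1}{-189406} = - \frac{1}{189406} \approx -5.2797 \cdot 10^{-6}$)
$K{\left(454 \right)} - u = 454 - - \frac{1}{189406} = 454 + \frac{1}{189406} = \frac{85990325}{189406}$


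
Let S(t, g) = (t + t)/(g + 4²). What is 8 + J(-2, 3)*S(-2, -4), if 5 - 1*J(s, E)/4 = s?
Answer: -4/3 ≈ -1.3333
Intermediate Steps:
J(s, E) = 20 - 4*s
S(t, g) = 2*t/(16 + g) (S(t, g) = (2*t)/(g + 16) = (2*t)/(16 + g) = 2*t/(16 + g))
8 + J(-2, 3)*S(-2, -4) = 8 + (20 - 4*(-2))*(2*(-2)/(16 - 4)) = 8 + (20 + 8)*(2*(-2)/12) = 8 + 28*(2*(-2)*(1/12)) = 8 + 28*(-⅓) = 8 - 28/3 = -4/3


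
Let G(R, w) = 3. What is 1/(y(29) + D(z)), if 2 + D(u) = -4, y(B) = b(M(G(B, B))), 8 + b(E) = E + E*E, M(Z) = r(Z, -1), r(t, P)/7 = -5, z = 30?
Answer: 1/1176 ≈ 0.00085034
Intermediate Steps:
r(t, P) = -35 (r(t, P) = 7*(-5) = -35)
M(Z) = -35
b(E) = -8 + E + E² (b(E) = -8 + (E + E*E) = -8 + (E + E²) = -8 + E + E²)
y(B) = 1182 (y(B) = -8 - 35 + (-35)² = -8 - 35 + 1225 = 1182)
D(u) = -6 (D(u) = -2 - 4 = -6)
1/(y(29) + D(z)) = 1/(1182 - 6) = 1/1176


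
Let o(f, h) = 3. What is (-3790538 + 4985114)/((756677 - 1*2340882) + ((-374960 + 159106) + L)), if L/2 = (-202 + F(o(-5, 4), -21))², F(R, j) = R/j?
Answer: -19511408/28066147 ≈ -0.69519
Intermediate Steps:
L = 4004450/49 (L = 2*(-202 + 3/(-21))² = 2*(-202 + 3*(-1/21))² = 2*(-202 - ⅐)² = 2*(-1415/7)² = 2*(2002225/49) = 4004450/49 ≈ 81724.)
(-3790538 + 4985114)/((756677 - 1*2340882) + ((-374960 + 159106) + L)) = (-3790538 + 4985114)/((756677 - 1*2340882) + ((-374960 + 159106) + 4004450/49)) = 1194576/((756677 - 2340882) + (-215854 + 4004450/49)) = 1194576/(-1584205 - 6572396/49) = 1194576/(-84198441/49) = 1194576*(-49/84198441) = -19511408/28066147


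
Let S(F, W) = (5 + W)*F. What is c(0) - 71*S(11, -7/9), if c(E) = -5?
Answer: -29723/9 ≈ -3302.6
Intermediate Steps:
S(F, W) = F*(5 + W)
c(0) - 71*S(11, -7/9) = -5 - 781*(5 - 7/9) = -5 - 781*38/9 = -5 - 71*418/9 = -5 - 29678/9 = -29723/9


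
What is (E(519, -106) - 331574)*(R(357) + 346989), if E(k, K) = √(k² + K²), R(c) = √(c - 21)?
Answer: -(331574 - √280597)*(346989 + 4*√21) ≈ -1.1487e+11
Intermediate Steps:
R(c) = √(-21 + c)
E(k, K) = √(K² + k²)
(E(519, -106) - 331574)*(R(357) + 346989) = (√((-106)² + 519²) - 331574)*(√(-21 + 357) + 346989) = (√(11236 + 269361) - 331574)*(√336 + 346989) = (√280597 - 331574)*(4*√21 + 346989) = (-331574 + √280597)*(346989 + 4*√21)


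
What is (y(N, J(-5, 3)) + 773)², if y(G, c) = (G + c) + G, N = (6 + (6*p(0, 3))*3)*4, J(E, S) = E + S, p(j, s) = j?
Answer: 670761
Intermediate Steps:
N = 24 (N = (6 + (6*0)*3)*4 = (6 + 0*3)*4 = (6 + 0)*4 = 6*4 = 24)
y(G, c) = c + 2*G
(y(N, J(-5, 3)) + 773)² = (((-5 + 3) + 2*24) + 773)² = ((-2 + 48) + 773)² = (46 + 773)² = 819² = 670761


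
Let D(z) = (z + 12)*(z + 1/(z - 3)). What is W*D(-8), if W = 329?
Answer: -117124/11 ≈ -10648.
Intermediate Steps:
D(z) = (12 + z)*(z + 1/(-3 + z))
W*D(-8) = 329*((12 + (-8)**3 - 35*(-8) + 9*(-8)**2)/(-3 - 8)) = 329*((12 - 512 + 280 + 9*64)/(-11)) = 329*(-(12 - 512 + 280 + 576)/11) = 329*(-1/11*356) = 329*(-356/11) = -117124/11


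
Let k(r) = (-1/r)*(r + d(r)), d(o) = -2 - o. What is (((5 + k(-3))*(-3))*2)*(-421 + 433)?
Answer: -312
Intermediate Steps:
k(r) = 2/r (k(r) = (-1/r)*(r + (-2 - r)) = -1/r*(-2) = 2/r)
(((5 + k(-3))*(-3))*2)*(-421 + 433) = (((5 + 2/(-3))*(-3))*2)*(-421 + 433) = (((5 + 2*(-⅓))*(-3))*2)*12 = (((5 - ⅔)*(-3))*2)*12 = (((13/3)*(-3))*2)*12 = -13*2*12 = -26*12 = -312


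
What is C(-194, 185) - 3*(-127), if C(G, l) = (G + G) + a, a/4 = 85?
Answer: 333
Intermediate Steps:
a = 340 (a = 4*85 = 340)
C(G, l) = 340 + 2*G (C(G, l) = (G + G) + 340 = 2*G + 340 = 340 + 2*G)
C(-194, 185) - 3*(-127) = (340 + 2*(-194)) - 3*(-127) = (340 - 388) + 381 = -48 + 381 = 333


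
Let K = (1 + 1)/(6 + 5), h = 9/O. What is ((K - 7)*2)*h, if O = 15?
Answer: -90/11 ≈ -8.1818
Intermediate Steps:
h = 3/5 (h = 9/15 = 9*(1/15) = 3/5 ≈ 0.60000)
K = 2/11 ≈ 0.18182
((K - 7)*2)*h = ((2/11 - 7)*2)*(3/5) = -75/11*2*(3/5) = -150/11*3/5 = -90/11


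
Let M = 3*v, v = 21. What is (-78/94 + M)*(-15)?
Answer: -43830/47 ≈ -932.55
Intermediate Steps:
M = 63 (M = 3*21 = 63)
(-78/94 + M)*(-15) = (-78/94 + 63)*(-15) = (-78*1/94 + 63)*(-15) = (-39/47 + 63)*(-15) = (2922/47)*(-15) = -43830/47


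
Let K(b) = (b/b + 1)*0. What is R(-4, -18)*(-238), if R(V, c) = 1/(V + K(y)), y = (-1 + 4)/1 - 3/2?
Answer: 119/2 ≈ 59.500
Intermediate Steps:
y = 3/2 (y = 3*1 - 3*½ = 3 - 3/2 = 3/2 ≈ 1.5000)
K(b) = 0 (K(b) = (1 + 1)*0 = 2*0 = 0)
R(V, c) = 1/V (R(V, c) = 1/(V + 0) = 1/V)
R(-4, -18)*(-238) = -238/(-4) = -¼*(-238) = 119/2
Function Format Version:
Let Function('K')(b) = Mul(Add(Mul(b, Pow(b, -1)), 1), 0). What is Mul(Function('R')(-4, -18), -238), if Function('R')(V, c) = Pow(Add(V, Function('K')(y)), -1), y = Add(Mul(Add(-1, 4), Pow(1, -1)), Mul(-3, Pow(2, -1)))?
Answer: Rational(119, 2) ≈ 59.500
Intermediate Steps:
y = Rational(3, 2) (y = Add(Mul(3, 1), Mul(-3, Rational(1, 2))) = Add(3, Rational(-3, 2)) = Rational(3, 2) ≈ 1.5000)
Function('K')(b) = 0 (Function('K')(b) = Mul(Add(1, 1), 0) = Mul(2, 0) = 0)
Function('R')(V, c) = Pow(V, -1) (Function('R')(V, c) = Pow(Add(V, 0), -1) = Pow(V, -1))
Mul(Function('R')(-4, -18), -238) = Mul(Pow(-4, -1), -238) = Mul(Rational(-1, 4), -238) = Rational(119, 2)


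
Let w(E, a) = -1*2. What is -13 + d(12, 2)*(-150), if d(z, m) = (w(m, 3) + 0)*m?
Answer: 587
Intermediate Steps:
w(E, a) = -2
d(z, m) = -2*m (d(z, m) = (-2 + 0)*m = -2*m)
-13 + d(12, 2)*(-150) = -13 - 2*2*(-150) = -13 - 4*(-150) = -13 + 600 = 587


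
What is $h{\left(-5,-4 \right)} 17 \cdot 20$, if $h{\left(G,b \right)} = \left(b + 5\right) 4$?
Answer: $1360$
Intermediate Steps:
$h{\left(G,b \right)} = 20 + 4 b$ ($h{\left(G,b \right)} = \left(5 + b\right) 4 = 20 + 4 b$)
$h{\left(-5,-4 \right)} 17 \cdot 20 = \left(20 + 4 \left(-4\right)\right) 17 \cdot 20 = \left(20 - 16\right) 17 \cdot 20 = 4 \cdot 17 \cdot 20 = 68 \cdot 20 = 1360$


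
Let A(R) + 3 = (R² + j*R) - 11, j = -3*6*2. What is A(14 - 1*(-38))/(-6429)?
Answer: -818/6429 ≈ -0.12724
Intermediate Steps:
j = -36 (j = -18*2 = -36)
A(R) = -14 + R² - 36*R (A(R) = -3 + ((R² - 36*R) - 11) = -3 + (-11 + R² - 36*R) = -14 + R² - 36*R)
A(14 - 1*(-38))/(-6429) = (-14 + (14 - 1*(-38))² - 36*(14 - 1*(-38)))/(-6429) = (-14 + (14 + 38)² - 36*(14 + 38))*(-1/6429) = (-14 + 52² - 36*52)*(-1/6429) = (-14 + 2704 - 1872)*(-1/6429) = 818*(-1/6429) = -818/6429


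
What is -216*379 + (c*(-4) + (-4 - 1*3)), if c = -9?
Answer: -81835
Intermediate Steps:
-216*379 + (c*(-4) + (-4 - 1*3)) = -216*379 + (-9*(-4) + (-4 - 1*3)) = -81864 + (36 + (-4 - 3)) = -81864 + (36 - 7) = -81864 + 29 = -81835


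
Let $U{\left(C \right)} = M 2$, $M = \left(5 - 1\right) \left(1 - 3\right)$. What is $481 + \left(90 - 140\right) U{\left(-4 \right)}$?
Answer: $1281$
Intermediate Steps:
$M = -8$ ($M = 4 \left(-2\right) = -8$)
$U{\left(C \right)} = -16$ ($U{\left(C \right)} = \left(-8\right) 2 = -16$)
$481 + \left(90 - 140\right) U{\left(-4 \right)} = 481 + \left(90 - 140\right) \left(-16\right) = 481 - -800 = 481 + 800 = 1281$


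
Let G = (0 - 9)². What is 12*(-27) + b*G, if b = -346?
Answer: -28350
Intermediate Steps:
G = 81 (G = (-9)² = 81)
12*(-27) + b*G = 12*(-27) - 346*81 = -324 - 28026 = -28350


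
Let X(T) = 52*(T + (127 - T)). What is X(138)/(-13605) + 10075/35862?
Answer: -11084697/54211390 ≈ -0.20447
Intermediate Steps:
X(T) = 6604 (X(T) = 52*127 = 6604)
X(138)/(-13605) + 10075/35862 = 6604/(-13605) + 10075/35862 = 6604*(-1/13605) + 10075*(1/35862) = -6604/13605 + 10075/35862 = -11084697/54211390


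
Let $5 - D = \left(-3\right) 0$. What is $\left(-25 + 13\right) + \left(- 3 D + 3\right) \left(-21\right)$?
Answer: $240$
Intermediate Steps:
$D = 5$ ($D = 5 - \left(-3\right) 0 = 5 - 0 = 5 + 0 = 5$)
$\left(-25 + 13\right) + \left(- 3 D + 3\right) \left(-21\right) = \left(-25 + 13\right) + \left(\left(-3\right) 5 + 3\right) \left(-21\right) = -12 + \left(-15 + 3\right) \left(-21\right) = -12 - -252 = -12 + 252 = 240$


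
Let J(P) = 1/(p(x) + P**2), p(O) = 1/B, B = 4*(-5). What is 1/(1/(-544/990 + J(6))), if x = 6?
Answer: -185668/355905 ≈ -0.52168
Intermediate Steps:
B = -20
p(O) = -1/20 (p(O) = 1/(-20) = -1/20)
J(P) = 1/(-1/20 + P**2)
1/(1/(-544/990 + J(6))) = 1/(1/(-544/990 + 20/(-1 + 20*6**2))) = 1/(1/(-544*1/990 + 20/(-1 + 20*36))) = 1/(1/(-272/495 + 20/(-1 + 720))) = 1/(1/(-272/495 + 20/719)) = 1/(1/(-185668/355905)) = 1/(-355905/185668) = -185668/355905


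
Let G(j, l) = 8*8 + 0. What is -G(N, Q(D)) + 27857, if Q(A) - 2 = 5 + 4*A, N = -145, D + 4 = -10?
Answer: 27793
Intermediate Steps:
D = -14 (D = -4 - 10 = -14)
Q(A) = 7 + 4*A (Q(A) = 2 + (5 + 4*A) = 7 + 4*A)
G(j, l) = 64 (G(j, l) = 64 + 0 = 64)
-G(N, Q(D)) + 27857 = -1*64 + 27857 = -64 + 27857 = 27793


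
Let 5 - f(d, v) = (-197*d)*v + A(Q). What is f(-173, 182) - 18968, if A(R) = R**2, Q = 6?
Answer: -6221741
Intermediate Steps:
f(d, v) = -31 + 197*d*v (f(d, v) = 5 - ((-197*d)*v + 6**2) = 5 - (-197*d*v + 36) = 5 - (36 - 197*d*v) = 5 + (-36 + 197*d*v) = -31 + 197*d*v)
f(-173, 182) - 18968 = (-31 + 197*(-173)*182) - 18968 = (-31 - 6202742) - 18968 = -6202773 - 18968 = -6221741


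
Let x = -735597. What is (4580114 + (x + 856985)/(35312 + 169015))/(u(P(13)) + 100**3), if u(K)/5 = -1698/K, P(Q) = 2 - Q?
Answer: 5147125910663/1124665868115 ≈ 4.5766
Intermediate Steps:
u(K) = -8490/K (u(K) = 5*(-1698/K) = -8490/K)
(4580114 + (x + 856985)/(35312 + 169015))/(u(P(13)) + 100**3) = (4580114 + (-735597 + 856985)/(35312 + 169015))/(-8490/(2 - 1*13) + 100**3) = (4580114 + 121388/204327)/(-8490/(2 - 13) + 1000000) = (4580114 + 121388*(1/204327))/(-8490/(-11) + 1000000) = (4580114 + 121388/204327)/(-8490*(-1/11) + 1000000) = 935841074666/(204327*(8490/11 + 1000000)) = 935841074666/(204327*(11008490/11)) = (935841074666/204327)*(11/11008490) = 5147125910663/1124665868115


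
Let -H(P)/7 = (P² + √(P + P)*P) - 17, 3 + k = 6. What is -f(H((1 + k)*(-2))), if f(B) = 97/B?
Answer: 4559/22631 + 3104*I/22631 ≈ 0.20145 + 0.13716*I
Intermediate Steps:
k = 3 (k = -3 + 6 = 3)
H(P) = 119 - 7*P² - 7*√2*P^(3/2) (H(P) = -7*((P² + √(P + P)*P) - 17) = -7*((P² + √(2*P)*P) - 17) = -7*((P² + (√2*√P)*P) - 17) = -7*((P² + √2*P^(3/2)) - 17) = -7*(-17 + P² + √2*P^(3/2)) = 119 - 7*P² - 7*√2*P^(3/2))
-f(H((1 + k)*(-2))) = -97/(119 - 7*4*(1 + 3)² - 7*√2*((1 + 3)*(-2))^(3/2)) = -97/(119 - 7*(4*(-2))² - 7*√2*(4*(-2))^(3/2)) = -97/(119 - 7*(-8)² - 7*√2*(-8)^(3/2)) = -97/(119 - 7*64 - 7*√2*(-16*I*√2)) = -97/(119 - 448 + 224*I) = -97/(-329 + 224*I) = -97*(-329 - 224*I)/158417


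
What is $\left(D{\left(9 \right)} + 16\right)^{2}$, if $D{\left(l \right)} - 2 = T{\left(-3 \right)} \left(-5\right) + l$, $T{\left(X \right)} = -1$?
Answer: $1024$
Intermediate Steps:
$D{\left(l \right)} = 7 + l$ ($D{\left(l \right)} = 2 + \left(\left(-1\right) \left(-5\right) + l\right) = 2 + \left(5 + l\right) = 7 + l$)
$\left(D{\left(9 \right)} + 16\right)^{2} = \left(\left(7 + 9\right) + 16\right)^{2} = \left(16 + 16\right)^{2} = 32^{2} = 1024$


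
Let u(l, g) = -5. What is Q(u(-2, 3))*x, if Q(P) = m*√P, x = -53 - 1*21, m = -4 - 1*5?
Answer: 666*I*√5 ≈ 1489.2*I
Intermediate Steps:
m = -9 (m = -4 - 5 = -9)
x = -74 (x = -53 - 21 = -74)
Q(P) = -9*√P
Q(u(-2, 3))*x = -9*I*√5*(-74) = 666*I*√5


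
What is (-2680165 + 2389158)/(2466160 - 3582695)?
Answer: 291007/1116535 ≈ 0.26063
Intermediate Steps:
(-2680165 + 2389158)/(2466160 - 3582695) = -291007/(-1116535) = -291007*(-1/1116535) = 291007/1116535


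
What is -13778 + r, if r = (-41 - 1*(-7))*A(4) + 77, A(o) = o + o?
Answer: -13973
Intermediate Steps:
A(o) = 2*o
r = -195 (r = (-41 - 1*(-7))*(2*4) + 77 = (-41 + 7)*8 + 77 = -34*8 + 77 = -272 + 77 = -195)
-13778 + r = -13778 - 195 = -13973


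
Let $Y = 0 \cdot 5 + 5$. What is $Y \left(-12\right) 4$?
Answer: $-240$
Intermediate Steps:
$Y = 5$ ($Y = 0 + 5 = 5$)
$Y \left(-12\right) 4 = 5 \left(-12\right) 4 = \left(-60\right) 4 = -240$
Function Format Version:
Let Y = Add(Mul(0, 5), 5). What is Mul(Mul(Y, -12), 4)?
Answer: -240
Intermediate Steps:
Y = 5 (Y = Add(0, 5) = 5)
Mul(Mul(Y, -12), 4) = Mul(Mul(5, -12), 4) = Mul(-60, 4) = -240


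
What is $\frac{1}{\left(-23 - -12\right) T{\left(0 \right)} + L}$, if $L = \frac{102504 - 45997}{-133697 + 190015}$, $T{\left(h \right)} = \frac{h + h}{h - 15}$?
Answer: $\frac{56318}{56507} \approx 0.99666$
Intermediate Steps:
$T{\left(h \right)} = \frac{2 h}{-15 + h}$
$L = \frac{56507}{56318} \approx 1.0034$
$\frac{1}{\left(-23 - -12\right) T{\left(0 \right)} + L} = \frac{1}{\left(-23 - -12\right) 2 \cdot 0 \frac{1}{-15 + 0} + \frac{56507}{56318}} = \frac{1}{\left(-23 + 12\right) 2 \cdot 0 \frac{1}{-15} + \frac{56507}{56318}} = \frac{1}{- 11 \cdot 2 \cdot 0 \left(- \frac{1}{15}\right) + \frac{56507}{56318}} = \frac{1}{\left(-11\right) 0 + \frac{56507}{56318}} = \frac{1}{0 + \frac{56507}{56318}} = \frac{1}{\frac{56507}{56318}} = \frac{56318}{56507}$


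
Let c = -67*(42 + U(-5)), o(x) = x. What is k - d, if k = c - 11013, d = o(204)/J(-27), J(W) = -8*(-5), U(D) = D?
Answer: -134971/10 ≈ -13497.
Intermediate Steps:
J(W) = 40
d = 51/10 (d = 204/40 = 204*(1/40) = 51/10 ≈ 5.1000)
c = -2479 (c = -67*(42 - 5) = -67*37 = -2479)
k = -13492 (k = -2479 - 11013 = -13492)
k - d = -13492 - 1*51/10 = -13492 - 51/10 = -134971/10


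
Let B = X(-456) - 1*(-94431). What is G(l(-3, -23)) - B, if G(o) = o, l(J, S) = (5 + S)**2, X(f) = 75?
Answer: -94182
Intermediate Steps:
B = 94506 (B = 75 - 1*(-94431) = 75 + 94431 = 94506)
G(l(-3, -23)) - B = (5 - 23)**2 - 1*94506 = (-18)**2 - 94506 = 324 - 94506 = -94182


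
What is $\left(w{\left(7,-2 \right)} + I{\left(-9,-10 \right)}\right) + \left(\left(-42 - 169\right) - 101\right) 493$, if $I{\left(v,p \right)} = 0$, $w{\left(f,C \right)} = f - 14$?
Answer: $-153823$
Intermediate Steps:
$w{\left(f,C \right)} = -14 + f$
$\left(w{\left(7,-2 \right)} + I{\left(-9,-10 \right)}\right) + \left(\left(-42 - 169\right) - 101\right) 493 = \left(\left(-14 + 7\right) + 0\right) + \left(\left(-42 - 169\right) - 101\right) 493 = \left(-7 + 0\right) + \left(-211 - 101\right) 493 = -7 - 153816 = -153823$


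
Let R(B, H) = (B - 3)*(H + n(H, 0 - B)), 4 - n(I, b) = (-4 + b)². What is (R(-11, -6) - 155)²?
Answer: 312481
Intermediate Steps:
n(I, b) = 4 - (-4 + b)²
R(B, H) = (-3 + B)*(4 + H - (-4 - B)²) (R(B, H) = (B - 3)*(H + (4 - (-4 + (0 - B))²)) = (-3 + B)*(H + (4 - (-4 - B)²)) = (-3 + B)*(4 + H - (-4 - B)²))
(R(-11, -6) - 155)² = ((36 - 1*(-11)³ - 5*(-11)² - 3*(-6) + 12*(-11) - 11*(-6)) - 155)² = ((36 - 1*(-1331) - 5*121 + 18 - 132 + 66) - 155)² = ((36 + 1331 - 605 + 18 - 132 + 66) - 155)² = (714 - 155)² = 559² = 312481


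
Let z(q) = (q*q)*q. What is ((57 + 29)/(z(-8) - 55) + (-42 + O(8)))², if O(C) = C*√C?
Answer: 735812368/321489 - 764800*√2/567 ≈ 381.20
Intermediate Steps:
z(q) = q³ (z(q) = q²*q = q³)
O(C) = C^(3/2)
((57 + 29)/(z(-8) - 55) + (-42 + O(8)))² = ((57 + 29)/((-8)³ - 55) + (-42 + 8^(3/2)))² = (86/(-512 - 55) + (-42 + 16*√2))² = (86/(-567) + (-42 + 16*√2))² = (86*(-1/567) + (-42 + 16*√2))² = (-86/567 + (-42 + 16*√2))² = (-23900/567 + 16*√2)²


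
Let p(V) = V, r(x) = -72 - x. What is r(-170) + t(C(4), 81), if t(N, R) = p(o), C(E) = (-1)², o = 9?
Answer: 107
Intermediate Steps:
C(E) = 1
t(N, R) = 9
r(-170) + t(C(4), 81) = (-72 - 1*(-170)) + 9 = (-72 + 170) + 9 = 98 + 9 = 107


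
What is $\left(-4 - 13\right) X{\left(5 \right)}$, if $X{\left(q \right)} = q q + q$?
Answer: $-510$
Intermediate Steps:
$X{\left(q \right)} = q + q^{2}$ ($X{\left(q \right)} = q^{2} + q = q + q^{2}$)
$\left(-4 - 13\right) X{\left(5 \right)} = \left(-4 - 13\right) 5 \left(1 + 5\right) = - 17 \cdot 5 \cdot 6 = \left(-17\right) 30 = -510$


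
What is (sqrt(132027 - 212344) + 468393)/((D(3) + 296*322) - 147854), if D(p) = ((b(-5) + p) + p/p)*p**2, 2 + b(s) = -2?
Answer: -156131/17514 - I*sqrt(80317)/52542 ≈ -8.9146 - 0.0053938*I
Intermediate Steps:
b(s) = -4 (b(s) = -2 - 2 = -4)
D(p) = p**2*(-3 + p) (D(p) = ((-4 + p) + p/p)*p**2 = ((-4 + p) + 1)*p**2 = (-3 + p)*p**2 = p**2*(-3 + p))
(sqrt(132027 - 212344) + 468393)/((D(3) + 296*322) - 147854) = (sqrt(132027 - 212344) + 468393)/((3**2*(-3 + 3) + 296*322) - 147854) = (sqrt(-80317) + 468393)/((9*0 + 95312) - 147854) = (I*sqrt(80317) + 468393)/((0 + 95312) - 147854) = (468393 + I*sqrt(80317))/(95312 - 147854) = (468393 + I*sqrt(80317))/(-52542) = (468393 + I*sqrt(80317))*(-1/52542) = -156131/17514 - I*sqrt(80317)/52542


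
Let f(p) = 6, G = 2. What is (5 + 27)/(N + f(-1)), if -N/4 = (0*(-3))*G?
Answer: 16/3 ≈ 5.3333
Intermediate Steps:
N = 0 (N = -4*0*(-3)*2 = -0*2 = -4*0 = 0)
(5 + 27)/(N + f(-1)) = (5 + 27)/(0 + 6) = 32/6 = 32*(⅙) = 16/3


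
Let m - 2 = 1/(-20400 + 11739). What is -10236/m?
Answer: -88653996/17321 ≈ -5118.3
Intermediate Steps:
m = 17321/8661 (m = 2 + 1/(-20400 + 11739) = 2 + 1/(-8661) = 2 - 1/8661 = 17321/8661 ≈ 1.9999)
-10236/m = -10236/17321/8661 = -10236*8661/17321 = -88653996/17321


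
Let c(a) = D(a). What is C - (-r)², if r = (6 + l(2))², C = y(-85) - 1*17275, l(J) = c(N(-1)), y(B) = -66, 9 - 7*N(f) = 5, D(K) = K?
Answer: -46113197/2401 ≈ -19206.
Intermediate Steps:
N(f) = 4/7 (N(f) = 9/7 - ⅐*5 = 9/7 - 5/7 = 4/7)
c(a) = a
l(J) = 4/7
C = -17341 (C = -66 - 1*17275 = -66 - 17275 = -17341)
r = 2116/49 (r = (6 + 4/7)² = (46/7)² = 2116/49 ≈ 43.184)
C - (-r)² = -17341 - (-1*2116/49)² = -17341 - (-2116/49)² = -17341 - 1*4477456/2401 = -17341 - 4477456/2401 = -46113197/2401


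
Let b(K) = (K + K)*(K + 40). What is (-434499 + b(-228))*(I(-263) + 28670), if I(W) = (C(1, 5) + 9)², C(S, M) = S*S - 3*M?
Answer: -10007983845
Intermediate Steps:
C(S, M) = S² - 3*M
I(W) = 25 (I(W) = ((1² - 3*5) + 9)² = ((1 - 15) + 9)² = (-14 + 9)² = (-5)² = 25)
b(K) = 2*K*(40 + K) (b(K) = (2*K)*(40 + K) = 2*K*(40 + K))
(-434499 + b(-228))*(I(-263) + 28670) = (-434499 + 2*(-228)*(40 - 228))*(25 + 28670) = (-434499 + 2*(-228)*(-188))*28695 = (-434499 + 85728)*28695 = -348771*28695 = -10007983845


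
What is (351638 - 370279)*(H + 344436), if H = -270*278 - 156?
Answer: -5018530020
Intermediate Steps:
H = -75216 (H = -75060 - 156 = -75216)
(351638 - 370279)*(H + 344436) = (351638 - 370279)*(-75216 + 344436) = -18641*269220 = -5018530020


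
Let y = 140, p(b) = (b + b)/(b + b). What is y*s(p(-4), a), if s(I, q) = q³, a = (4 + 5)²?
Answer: 74401740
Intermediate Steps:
p(b) = 1 (p(b) = (2*b)/((2*b)) = (2*b)*(1/(2*b)) = 1)
a = 81 (a = 9² = 81)
y*s(p(-4), a) = 140*81³ = 140*531441 = 74401740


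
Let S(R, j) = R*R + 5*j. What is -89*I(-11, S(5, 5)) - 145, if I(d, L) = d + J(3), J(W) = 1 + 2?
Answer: 567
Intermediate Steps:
J(W) = 3
S(R, j) = R² + 5*j
I(d, L) = 3 + d (I(d, L) = d + 3 = 3 + d)
-89*I(-11, S(5, 5)) - 145 = -89*(3 - 11) - 145 = -89*(-8) - 145 = 712 - 145 = 567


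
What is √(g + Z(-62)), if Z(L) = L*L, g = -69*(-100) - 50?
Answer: √10694 ≈ 103.41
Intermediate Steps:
g = 6850 (g = 6900 - 50 = 6850)
Z(L) = L²
√(g + Z(-62)) = √(6850 + (-62)²) = √(6850 + 3844) = √10694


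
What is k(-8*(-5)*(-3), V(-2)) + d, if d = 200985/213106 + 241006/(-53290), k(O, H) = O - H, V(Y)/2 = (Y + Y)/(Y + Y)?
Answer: -713066210133/5678209370 ≈ -125.58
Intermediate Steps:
V(Y) = 2 (V(Y) = 2*((Y + Y)/(Y + Y)) = 2*((2*Y)/((2*Y))) = 2*((2*Y)*(1/(2*Y))) = 2*1 = 2)
d = -20324666993/5678209370 (d = 200985*(1/213106) + 241006*(-1/53290) = 200985/213106 - 120503/26645 = -20324666993/5678209370 ≈ -3.5794)
k(-8*(-5)*(-3), V(-2)) + d = (-8*(-5)*(-3) - 1*2) - 20324666993/5678209370 = (40*(-3) - 2) - 20324666993/5678209370 = (-120 - 2) - 20324666993/5678209370 = -122 - 20324666993/5678209370 = -713066210133/5678209370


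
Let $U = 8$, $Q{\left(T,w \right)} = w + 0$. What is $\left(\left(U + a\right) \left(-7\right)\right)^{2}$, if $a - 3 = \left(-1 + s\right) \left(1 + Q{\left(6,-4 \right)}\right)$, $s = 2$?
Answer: $3136$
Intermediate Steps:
$Q{\left(T,w \right)} = w$
$a = 0$ ($a = 3 + \left(-1 + 2\right) \left(1 - 4\right) = 3 + 1 \left(-3\right) = 3 - 3 = 0$)
$\left(\left(U + a\right) \left(-7\right)\right)^{2} = \left(\left(8 + 0\right) \left(-7\right)\right)^{2} = \left(8 \left(-7\right)\right)^{2} = \left(-56\right)^{2} = 3136$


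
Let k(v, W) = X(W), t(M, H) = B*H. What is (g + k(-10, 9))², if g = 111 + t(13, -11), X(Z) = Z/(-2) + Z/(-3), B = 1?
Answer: 34225/4 ≈ 8556.3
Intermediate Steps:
X(Z) = -5*Z/6 (X(Z) = Z*(-½) + Z*(-⅓) = -Z/2 - Z/3 = -5*Z/6)
t(M, H) = H (t(M, H) = 1*H = H)
k(v, W) = -5*W/6
g = 100 (g = 111 - 11 = 100)
(g + k(-10, 9))² = (100 - ⅚*9)² = (100 - 15/2)² = (185/2)² = 34225/4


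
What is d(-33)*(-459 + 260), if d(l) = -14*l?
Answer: -91938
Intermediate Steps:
d(-33)*(-459 + 260) = (-14*(-33))*(-459 + 260) = 462*(-199) = -91938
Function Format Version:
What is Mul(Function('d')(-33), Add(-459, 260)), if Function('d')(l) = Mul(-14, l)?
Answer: -91938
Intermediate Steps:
Mul(Function('d')(-33), Add(-459, 260)) = Mul(Mul(-14, -33), Add(-459, 260)) = Mul(462, -199) = -91938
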